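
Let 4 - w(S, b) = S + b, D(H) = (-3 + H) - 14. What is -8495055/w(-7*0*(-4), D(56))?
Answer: 1699011/7 ≈ 2.4272e+5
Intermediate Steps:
D(H) = -17 + H
w(S, b) = 4 - S - b (w(S, b) = 4 - (S + b) = 4 + (-S - b) = 4 - S - b)
-8495055/w(-7*0*(-4), D(56)) = -8495055/(4 - (-7*0)*(-4) - (-17 + 56)) = -8495055/(4 - 0*(-4) - 1*39) = -8495055/(4 - 1*0 - 39) = -8495055/(4 + 0 - 39) = -8495055/(-35) = -8495055*(-1/35) = 1699011/7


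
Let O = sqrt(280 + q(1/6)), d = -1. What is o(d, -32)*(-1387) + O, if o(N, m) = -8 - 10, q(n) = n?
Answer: 24966 + 41*sqrt(6)/6 ≈ 24983.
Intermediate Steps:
O = 41*sqrt(6)/6 (O = sqrt(280 + 1/6) = sqrt(1681/6) = 41*sqrt(6)/6 ≈ 16.738)
o(N, m) = -18
o(d, -32)*(-1387) + O = -18*(-1387) + 41*sqrt(6)/6 = 24966 + 41*sqrt(6)/6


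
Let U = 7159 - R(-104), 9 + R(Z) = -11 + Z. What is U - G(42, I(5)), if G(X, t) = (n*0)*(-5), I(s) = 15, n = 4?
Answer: 7283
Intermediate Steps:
R(Z) = -20 + Z (R(Z) = -9 + (-11 + Z) = -20 + Z)
G(X, t) = 0 (G(X, t) = (4*0)*(-5) = 0*(-5) = 0)
U = 7283 (U = 7159 - (-20 - 104) = 7159 - 1*(-124) = 7159 + 124 = 7283)
U - G(42, I(5)) = 7283 - 1*0 = 7283 + 0 = 7283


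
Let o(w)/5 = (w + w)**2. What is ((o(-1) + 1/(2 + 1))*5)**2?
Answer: 93025/9 ≈ 10336.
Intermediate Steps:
o(w) = 20*w**2 (o(w) = 5*(w + w)**2 = 5*(2*w)**2 = 5*(4*w**2) = 20*w**2)
((o(-1) + 1/(2 + 1))*5)**2 = ((20*(-1)**2 + 1/(2 + 1))*5)**2 = ((20*1 + 1/3)*5)**2 = ((20 + 1/3)*5)**2 = ((61/3)*5)**2 = (305/3)**2 = 93025/9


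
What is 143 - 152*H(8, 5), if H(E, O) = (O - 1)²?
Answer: -2289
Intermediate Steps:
H(E, O) = (-1 + O)²
143 - 152*H(8, 5) = 143 - 152*(-1 + 5)² = 143 - 152*4² = 143 - 152*16 = 143 - 2432 = -2289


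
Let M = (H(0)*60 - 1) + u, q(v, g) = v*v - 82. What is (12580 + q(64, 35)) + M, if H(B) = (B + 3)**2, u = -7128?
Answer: 10005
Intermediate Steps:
H(B) = (3 + B)**2
q(v, g) = -82 + v**2 (q(v, g) = v**2 - 82 = -82 + v**2)
M = -6589 (M = ((3 + 0)**2*60 - 1) - 7128 = (3**2*60 - 1) - 7128 = (9*60 - 1) - 7128 = (540 - 1) - 7128 = 539 - 7128 = -6589)
(12580 + q(64, 35)) + M = (12580 + (-82 + 64**2)) - 6589 = (12580 + (-82 + 4096)) - 6589 = (12580 + 4014) - 6589 = 16594 - 6589 = 10005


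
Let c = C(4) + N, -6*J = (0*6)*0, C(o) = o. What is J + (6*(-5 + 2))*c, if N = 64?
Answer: -1224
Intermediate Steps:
J = 0 (J = -0*6*0/6 = -0*0 = -1/6*0 = 0)
c = 68 (c = 4 + 64 = 68)
J + (6*(-5 + 2))*c = 0 + (6*(-5 + 2))*68 = 0 + (6*(-3))*68 = 0 - 18*68 = 0 - 1224 = -1224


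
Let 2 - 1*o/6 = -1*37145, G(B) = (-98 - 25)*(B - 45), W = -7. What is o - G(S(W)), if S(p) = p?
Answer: 216486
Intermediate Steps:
G(B) = 5535 - 123*B (G(B) = -123*(-45 + B) = 5535 - 123*B)
o = 222882 (o = 12 - (-6)*37145 = 12 - 6*(-37145) = 12 + 222870 = 222882)
o - G(S(W)) = 222882 - (5535 - 123*(-7)) = 222882 - (5535 + 861) = 222882 - 1*6396 = 222882 - 6396 = 216486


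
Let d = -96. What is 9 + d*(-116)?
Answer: 11145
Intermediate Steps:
9 + d*(-116) = 9 - 96*(-116) = 9 + 11136 = 11145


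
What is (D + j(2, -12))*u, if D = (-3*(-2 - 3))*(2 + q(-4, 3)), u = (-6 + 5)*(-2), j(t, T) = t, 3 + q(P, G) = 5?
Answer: 124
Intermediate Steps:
q(P, G) = 2 (q(P, G) = -3 + 5 = 2)
u = 2 (u = -1*(-2) = 2)
D = 60 (D = (-3*(-2 - 3))*(2 + 2) = -3*(-5)*4 = 15*4 = 60)
(D + j(2, -12))*u = (60 + 2)*2 = 62*2 = 124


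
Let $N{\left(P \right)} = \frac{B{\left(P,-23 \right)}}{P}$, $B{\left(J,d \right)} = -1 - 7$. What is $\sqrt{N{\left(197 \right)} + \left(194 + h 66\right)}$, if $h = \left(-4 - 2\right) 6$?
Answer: $\frac{i \sqrt{84682814}}{197} \approx 46.712 i$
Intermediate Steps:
$B{\left(J,d \right)} = -8$ ($B{\left(J,d \right)} = -1 - 7 = -8$)
$h = -36$ ($h = \left(-6\right) 6 = -36$)
$N{\left(P \right)} = - \frac{8}{P}$
$\sqrt{N{\left(197 \right)} + \left(194 + h 66\right)} = \sqrt{- \frac{8}{197} + \left(194 - 2376\right)} = \sqrt{\left(-8\right) \frac{1}{197} + \left(194 - 2376\right)} = \sqrt{- \frac{8}{197} - 2182} = \sqrt{- \frac{429862}{197}} = \frac{i \sqrt{84682814}}{197}$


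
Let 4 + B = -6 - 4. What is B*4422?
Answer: -61908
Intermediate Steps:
B = -14 (B = -4 + (-6 - 4) = -4 - 10 = -14)
B*4422 = -14*4422 = -61908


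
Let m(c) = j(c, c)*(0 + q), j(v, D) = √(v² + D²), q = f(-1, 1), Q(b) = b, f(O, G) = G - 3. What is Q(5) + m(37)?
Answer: 5 - 74*√2 ≈ -99.652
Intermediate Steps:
f(O, G) = -3 + G
q = -2 (q = -3 + 1 = -2)
j(v, D) = √(D² + v²)
m(c) = -2*√2*√(c²) (m(c) = √(c² + c²)*(0 - 2) = √(2*c²)*(-2) = (√2*√(c²))*(-2) = -2*√2*√(c²))
Q(5) + m(37) = 5 - 2*√2*√(37²) = 5 - 2*√2*√1369 = 5 - 2*√2*37 = 5 - 74*√2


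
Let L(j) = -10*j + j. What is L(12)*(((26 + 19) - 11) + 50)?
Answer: -9072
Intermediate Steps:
L(j) = -9*j
L(12)*(((26 + 19) - 11) + 50) = (-9*12)*(((26 + 19) - 11) + 50) = -108*((45 - 11) + 50) = -108*(34 + 50) = -108*84 = -9072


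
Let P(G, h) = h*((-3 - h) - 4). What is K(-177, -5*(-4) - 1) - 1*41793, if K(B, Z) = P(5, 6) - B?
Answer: -41694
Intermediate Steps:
P(G, h) = h*(-7 - h)
K(B, Z) = -78 - B (K(B, Z) = -1*6*(7 + 6) - B = -1*6*13 - B = -78 - B)
K(-177, -5*(-4) - 1) - 1*41793 = (-78 - 1*(-177)) - 1*41793 = (-78 + 177) - 41793 = 99 - 41793 = -41694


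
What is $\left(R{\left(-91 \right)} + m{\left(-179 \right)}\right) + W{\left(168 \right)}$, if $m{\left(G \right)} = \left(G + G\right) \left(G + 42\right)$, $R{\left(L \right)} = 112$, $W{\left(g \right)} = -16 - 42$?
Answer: $49100$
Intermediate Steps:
$W{\left(g \right)} = -58$ ($W{\left(g \right)} = -16 - 42 = -58$)
$m{\left(G \right)} = 2 G \left(42 + G\right)$
$\left(R{\left(-91 \right)} + m{\left(-179 \right)}\right) + W{\left(168 \right)} = \left(112 + 2 \left(-179\right) \left(42 - 179\right)\right) - 58 = \left(112 + 2 \left(-179\right) \left(-137\right)\right) - 58 = \left(112 + 49046\right) - 58 = 49158 - 58 = 49100$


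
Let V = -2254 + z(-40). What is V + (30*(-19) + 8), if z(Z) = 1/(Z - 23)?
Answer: -177409/63 ≈ -2816.0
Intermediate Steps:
z(Z) = 1/(-23 + Z)
V = -142003/63 (V = -2254 + 1/(-23 - 40) = -2254 + 1/(-63) = -2254 - 1/63 = -142003/63 ≈ -2254.0)
V + (30*(-19) + 8) = -142003/63 + (30*(-19) + 8) = -142003/63 + (-570 + 8) = -142003/63 - 562 = -177409/63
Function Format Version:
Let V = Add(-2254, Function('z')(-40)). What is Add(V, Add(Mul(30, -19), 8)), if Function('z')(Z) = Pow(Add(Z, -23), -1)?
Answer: Rational(-177409, 63) ≈ -2816.0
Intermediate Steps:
Function('z')(Z) = Pow(Add(-23, Z), -1)
V = Rational(-142003, 63) (V = Add(-2254, Pow(Add(-23, -40), -1)) = Add(-2254, Pow(-63, -1)) = Add(-2254, Rational(-1, 63)) = Rational(-142003, 63) ≈ -2254.0)
Add(V, Add(Mul(30, -19), 8)) = Add(Rational(-142003, 63), Add(Mul(30, -19), 8)) = Add(Rational(-142003, 63), Add(-570, 8)) = Add(Rational(-142003, 63), -562) = Rational(-177409, 63)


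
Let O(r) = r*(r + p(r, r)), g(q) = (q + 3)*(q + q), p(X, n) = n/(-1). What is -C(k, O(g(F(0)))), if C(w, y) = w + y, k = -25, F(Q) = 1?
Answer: 25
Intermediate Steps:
p(X, n) = -n (p(X, n) = n*(-1) = -n)
g(q) = 2*q*(3 + q) (g(q) = (3 + q)*(2*q) = 2*q*(3 + q))
O(r) = 0 (O(r) = r*(r - r) = r*0 = 0)
-C(k, O(g(F(0)))) = -(-25 + 0) = -1*(-25) = 25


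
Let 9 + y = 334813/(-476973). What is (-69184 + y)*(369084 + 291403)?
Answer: -21798400935262174/476973 ≈ -4.5702e+10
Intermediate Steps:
y = -4627570/476973 (y = -9 + 334813/(-476973) = -9 + 334813*(-1/476973) = -9 - 334813/476973 = -4627570/476973 ≈ -9.7020)
(-69184 + y)*(369084 + 291403) = (-69184 - 4627570/476973)*(369084 + 291403) = -33003527602/476973*660487 = -21798400935262174/476973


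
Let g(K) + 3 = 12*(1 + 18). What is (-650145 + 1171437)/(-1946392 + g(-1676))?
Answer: -521292/1946167 ≈ -0.26786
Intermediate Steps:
g(K) = 225 (g(K) = -3 + 12*(1 + 18) = -3 + 12*19 = -3 + 228 = 225)
(-650145 + 1171437)/(-1946392 + g(-1676)) = (-650145 + 1171437)/(-1946392 + 225) = 521292/(-1946167) = 521292*(-1/1946167) = -521292/1946167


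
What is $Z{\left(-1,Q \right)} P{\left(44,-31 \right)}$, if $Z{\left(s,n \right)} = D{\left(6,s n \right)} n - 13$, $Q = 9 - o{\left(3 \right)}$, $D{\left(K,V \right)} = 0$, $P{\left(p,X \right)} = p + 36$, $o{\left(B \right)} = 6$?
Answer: $-1040$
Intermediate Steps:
$P{\left(p,X \right)} = 36 + p$
$Q = 3$ ($Q = 9 - 6 = 3$)
$Z{\left(s,n \right)} = -13$ ($Z{\left(s,n \right)} = 0 n - 13 = 0 - 13 = -13$)
$Z{\left(-1,Q \right)} P{\left(44,-31 \right)} = - 13 \left(36 + 44\right) = \left(-13\right) 80 = -1040$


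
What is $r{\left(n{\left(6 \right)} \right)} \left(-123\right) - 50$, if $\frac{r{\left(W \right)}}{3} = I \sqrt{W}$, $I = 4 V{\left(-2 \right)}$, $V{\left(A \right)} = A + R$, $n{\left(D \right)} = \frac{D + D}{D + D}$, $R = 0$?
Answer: $2902$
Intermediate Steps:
$n{\left(D \right)} = 1$ ($n{\left(D \right)} = \frac{2 D}{2 D} = 2 D \frac{1}{2 D} = 1$)
$V{\left(A \right)} = A$ ($V{\left(A \right)} = A + 0 = A$)
$I = -8$ ($I = 4 \left(-2\right) = -8$)
$r{\left(W \right)} = - 24 \sqrt{W}$ ($r{\left(W \right)} = 3 \left(- 8 \sqrt{W}\right) = - 24 \sqrt{W}$)
$r{\left(n{\left(6 \right)} \right)} \left(-123\right) - 50 = - 24 \sqrt{1} \left(-123\right) - 50 = \left(-24\right) 1 \left(-123\right) - 50 = \left(-24\right) \left(-123\right) - 50 = 2952 - 50 = 2902$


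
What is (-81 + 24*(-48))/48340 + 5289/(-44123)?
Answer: -310073919/2132905820 ≈ -0.14538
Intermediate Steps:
(-81 + 24*(-48))/48340 + 5289/(-44123) = (-81 - 1152)*(1/48340) + 5289*(-1/44123) = -1233*1/48340 - 5289/44123 = -1233/48340 - 5289/44123 = -310073919/2132905820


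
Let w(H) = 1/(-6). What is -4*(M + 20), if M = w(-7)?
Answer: -238/3 ≈ -79.333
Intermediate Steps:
w(H) = -⅙
M = -⅙ ≈ -0.16667
-4*(M + 20) = -4*(-⅙ + 20) = -4*119/6 = -238/3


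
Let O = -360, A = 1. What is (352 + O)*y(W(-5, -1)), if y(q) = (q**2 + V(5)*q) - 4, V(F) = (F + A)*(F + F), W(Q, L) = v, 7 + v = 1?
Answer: 2624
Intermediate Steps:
v = -6 (v = -7 + 1 = -6)
W(Q, L) = -6
V(F) = 2*F*(1 + F) (V(F) = (F + 1)*(F + F) = (1 + F)*(2*F) = 2*F*(1 + F))
y(q) = -4 + q**2 + 60*q (y(q) = (q**2 + (2*5*(1 + 5))*q) - 4 = (q**2 + (2*5*6)*q) - 4 = (q**2 + 60*q) - 4 = -4 + q**2 + 60*q)
(352 + O)*y(W(-5, -1)) = (352 - 360)*(-4 + (-6)**2 + 60*(-6)) = -8*(-4 + 36 - 360) = -8*(-328) = 2624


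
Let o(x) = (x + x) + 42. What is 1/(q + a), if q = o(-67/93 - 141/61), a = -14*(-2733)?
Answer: 5673/217264192 ≈ 2.6111e-5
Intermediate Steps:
a = 38262
o(x) = 42 + 2*x (o(x) = 2*x + 42 = 42 + 2*x)
q = 203866/5673 (q = 42 + 2*(-67/93 - 141/61) = 42 + 2*(-17200/5673) = 42 - 34400/5673 = 203866/5673 ≈ 35.936)
1/(q + a) = 1/(203866/5673 + 38262) = 1/(217264192/5673) = 5673/217264192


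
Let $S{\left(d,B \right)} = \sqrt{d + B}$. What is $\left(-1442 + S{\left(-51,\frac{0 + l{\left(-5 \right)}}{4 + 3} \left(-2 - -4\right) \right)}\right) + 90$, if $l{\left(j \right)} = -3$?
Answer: $-1352 + \frac{11 i \sqrt{21}}{7} \approx -1352.0 + 7.2012 i$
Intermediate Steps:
$S{\left(d,B \right)} = \sqrt{B + d}$
$\left(-1442 + S{\left(-51,\frac{0 + l{\left(-5 \right)}}{4 + 3} \left(-2 - -4\right) \right)}\right) + 90 = \left(-1442 + \sqrt{\frac{0 - 3}{4 + 3} \left(-2 - -4\right) - 51}\right) + 90 = \left(-1442 + \sqrt{- \frac{3}{7} \left(-2 + 4\right) - 51}\right) + 90 = \left(-1442 + \sqrt{\left(-3\right) \frac{1}{7} \cdot 2 - 51}\right) + 90 = \left(-1442 + \sqrt{\left(- \frac{3}{7}\right) 2 - 51}\right) + 90 = \left(-1442 + \sqrt{- \frac{6}{7} - 51}\right) + 90 = \left(-1442 + \sqrt{- \frac{363}{7}}\right) + 90 = \left(-1442 + \frac{11 i \sqrt{21}}{7}\right) + 90 = -1352 + \frac{11 i \sqrt{21}}{7}$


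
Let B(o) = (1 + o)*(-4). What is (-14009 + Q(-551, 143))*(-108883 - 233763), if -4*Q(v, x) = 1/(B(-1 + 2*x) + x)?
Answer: 9609855712305/2002 ≈ 4.8001e+9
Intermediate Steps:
B(o) = -4 - 4*o
Q(v, x) = 1/(28*x) (Q(v, x) = -1/(4*((-4 - 4*(-1 + 2*x)) + x)) = -1/(4*((-4 + (4 - 8*x)) + x)) = -1/(4*(-8*x + x)) = -(-1/(7*x))/4 = -(-1)/(28*x) = 1/(28*x))
(-14009 + Q(-551, 143))*(-108883 - 233763) = (-14009 + (1/28)/143)*(-108883 - 233763) = (-14009 + (1/28)*(1/143))*(-342646) = (-14009 + 1/4004)*(-342646) = -56092035/4004*(-342646) = 9609855712305/2002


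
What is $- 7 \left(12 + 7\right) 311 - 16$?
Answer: $-41379$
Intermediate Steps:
$- 7 \left(12 + 7\right) 311 - 16 = \left(-7\right) 19 \cdot 311 - 16 = \left(-133\right) 311 - 16 = -41363 - 16 = -41379$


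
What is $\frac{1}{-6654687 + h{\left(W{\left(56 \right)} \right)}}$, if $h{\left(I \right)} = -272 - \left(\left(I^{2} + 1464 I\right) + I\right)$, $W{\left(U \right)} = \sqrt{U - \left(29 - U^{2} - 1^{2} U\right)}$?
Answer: $- \frac{6658178}{44324425581409} + \frac{1465 \sqrt{3219}}{44324425581409} \approx -1.4834 \cdot 10^{-7}$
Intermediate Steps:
$W{\left(U \right)} = \sqrt{-29 + U^{2} + 2 U}$ ($W{\left(U \right)} = \sqrt{U - \left(29 - U - U^{2}\right)} = \sqrt{U + \left(-29 + U + U^{2}\right)} = \sqrt{-29 + U^{2} + 2 U}$)
$h{\left(I \right)} = -272 - I^{2} - 1465 I$ ($h{\left(I \right)} = -272 - \left(I^{2} + 1465 I\right) = -272 - I^{2} - 1465 I$)
$\frac{1}{-6654687 + h{\left(W{\left(56 \right)} \right)}} = \frac{1}{-6654687 - \left(272 + \left(\sqrt{-29 + 56^{2} + 2 \cdot 56}\right)^{2} + 1465 \sqrt{-29 + 56^{2} + 2 \cdot 56}\right)} = \frac{1}{-6654687 - \left(272 + \left(\sqrt{-29 + 3136 + 112}\right)^{2} + 1465 \sqrt{-29 + 3136 + 112}\right)} = \frac{1}{-6654687 - \left(272 + \left(\sqrt{3219}\right)^{2} + 1465 \sqrt{3219}\right)} = \frac{1}{-6654687 - \left(3491 + 1465 \sqrt{3219}\right)} = \frac{1}{-6658178 - 1465 \sqrt{3219}}$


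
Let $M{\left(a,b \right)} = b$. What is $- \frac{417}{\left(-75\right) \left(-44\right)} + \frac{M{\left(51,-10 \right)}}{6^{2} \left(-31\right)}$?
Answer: $- \frac{36031}{306900} \approx -0.1174$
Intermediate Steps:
$- \frac{417}{\left(-75\right) \left(-44\right)} + \frac{M{\left(51,-10 \right)}}{6^{2} \left(-31\right)} = - \frac{417}{\left(-75\right) \left(-44\right)} - \frac{10}{6^{2} \left(-31\right)} = - \frac{417}{3300} - \frac{10}{36 \left(-31\right)} = \left(-417\right) \frac{1}{3300} - \frac{10}{-1116} = - \frac{139}{1100} - - \frac{5}{558} = - \frac{139}{1100} + \frac{5}{558} = - \frac{36031}{306900}$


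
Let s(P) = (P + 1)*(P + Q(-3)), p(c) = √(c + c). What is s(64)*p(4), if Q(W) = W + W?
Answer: 7540*√2 ≈ 10663.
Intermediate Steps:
Q(W) = 2*W
p(c) = √2*√c (p(c) = √(2*c) = √2*√c)
s(P) = (1 + P)*(-6 + P) (s(P) = (P + 1)*(P + 2*(-3)) = (1 + P)*(P - 6) = (1 + P)*(-6 + P))
s(64)*p(4) = (-6 + 64² - 5*64)*(√2*√4) = (-6 + 4096 - 320)*(√2*2) = 3770*(2*√2) = 7540*√2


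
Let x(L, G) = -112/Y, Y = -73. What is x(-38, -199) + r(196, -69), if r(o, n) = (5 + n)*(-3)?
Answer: 14128/73 ≈ 193.53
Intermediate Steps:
x(L, G) = 112/73 (x(L, G) = -112/(-73) = -112*(-1/73) = 112/73)
r(o, n) = -15 - 3*n
x(-38, -199) + r(196, -69) = 112/73 + (-15 - 3*(-69)) = 112/73 + (-15 + 207) = 112/73 + 192 = 14128/73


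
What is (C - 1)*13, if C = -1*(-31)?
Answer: 390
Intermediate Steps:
C = 31
(C - 1)*13 = (31 - 1)*13 = 30*13 = 390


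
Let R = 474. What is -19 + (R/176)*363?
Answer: 7669/8 ≈ 958.63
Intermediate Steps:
-19 + (R/176)*363 = -19 + (474/176)*363 = -19 + (474*(1/176))*363 = -19 + (237/88)*363 = -19 + 7821/8 = 7669/8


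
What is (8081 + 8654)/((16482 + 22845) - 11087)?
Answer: 3347/5648 ≈ 0.59260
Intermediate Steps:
(8081 + 8654)/((16482 + 22845) - 11087) = 16735/(39327 - 11087) = 16735/28240 = 16735*(1/28240) = 3347/5648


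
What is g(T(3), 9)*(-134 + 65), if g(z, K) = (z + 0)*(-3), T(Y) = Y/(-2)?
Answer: -621/2 ≈ -310.50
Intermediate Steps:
T(Y) = -Y/2 (T(Y) = Y*(-1/2) = -Y/2)
g(z, K) = -3*z (g(z, K) = z*(-3) = -3*z)
g(T(3), 9)*(-134 + 65) = (-(-3)*3/2)*(-134 + 65) = -3*(-3/2)*(-69) = (9/2)*(-69) = -621/2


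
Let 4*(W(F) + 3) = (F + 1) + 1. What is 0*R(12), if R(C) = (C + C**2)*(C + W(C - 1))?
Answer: 0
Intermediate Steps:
W(F) = -5/2 + F/4 (W(F) = -3 + ((F + 1) + 1)/4 = -3 + ((1 + F) + 1)/4 = -3 + (2 + F)/4 = -3 + (1/2 + F/4) = -5/2 + F/4)
R(C) = (-11/4 + 5*C/4)*(C + C**2) (R(C) = (C + C**2)*(C + (-5/2 + (C - 1)/4)) = (C + C**2)*(C + (-5/2 + (-1 + C)/4)) = (C + C**2)*(C + (-5/2 + (-1/4 + C/4))) = (C + C**2)*(C + (-11/4 + C/4)) = (C + C**2)*(-11/4 + 5*C/4) = (-11/4 + 5*C/4)*(C + C**2))
0*R(12) = 0*((1/4)*12*(-11 - 6*12 + 5*12**2)) = 0*((1/4)*12*(-11 - 72 + 5*144)) = 0*((1/4)*12*(-11 - 72 + 720)) = 0*((1/4)*12*637) = 0*1911 = 0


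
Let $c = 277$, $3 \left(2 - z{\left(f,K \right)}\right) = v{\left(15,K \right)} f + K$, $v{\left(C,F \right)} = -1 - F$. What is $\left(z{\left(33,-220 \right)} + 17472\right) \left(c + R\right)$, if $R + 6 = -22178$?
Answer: $- \frac{994906405}{3} \approx -3.3164 \cdot 10^{8}$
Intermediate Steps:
$z{\left(f,K \right)} = 2 - \frac{K}{3} - \frac{f \left(-1 - K\right)}{3}$ ($z{\left(f,K \right)} = 2 - \frac{\left(-1 - K\right) f + K}{3} = 2 - \frac{f \left(-1 - K\right) + K}{3} = 2 - \frac{K + f \left(-1 - K\right)}{3} = 2 - \left(\frac{K}{3} + \frac{f \left(-1 - K\right)}{3}\right) = 2 - \frac{K}{3} - \frac{f \left(-1 - K\right)}{3}$)
$R = -22184$ ($R = -6 - 22178 = -22184$)
$\left(z{\left(33,-220 \right)} + 17472\right) \left(c + R\right) = \left(\left(2 - - \frac{220}{3} + \frac{1}{3} \cdot 33 \left(1 - 220\right)\right) + 17472\right) \left(277 - 22184\right) = \left(\left(2 + \frac{220}{3} + \frac{1}{3} \cdot 33 \left(-219\right)\right) + 17472\right) \left(-21907\right) = \left(\left(2 + \frac{220}{3} - 2409\right) + 17472\right) \left(-21907\right) = \left(- \frac{7001}{3} + 17472\right) \left(-21907\right) = \frac{45415}{3} \left(-21907\right) = - \frac{994906405}{3}$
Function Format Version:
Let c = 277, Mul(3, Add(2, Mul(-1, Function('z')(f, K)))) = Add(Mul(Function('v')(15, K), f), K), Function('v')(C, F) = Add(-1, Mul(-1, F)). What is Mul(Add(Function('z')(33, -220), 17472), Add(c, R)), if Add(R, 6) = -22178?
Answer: Rational(-994906405, 3) ≈ -3.3164e+8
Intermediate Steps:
Function('z')(f, K) = Add(2, Mul(Rational(-1, 3), K), Mul(Rational(-1, 3), f, Add(-1, Mul(-1, K)))) (Function('z')(f, K) = Add(2, Mul(Rational(-1, 3), Add(Mul(Add(-1, Mul(-1, K)), f), K))) = Add(2, Mul(Rational(-1, 3), Add(Mul(f, Add(-1, Mul(-1, K))), K))) = Add(2, Mul(Rational(-1, 3), Add(K, Mul(f, Add(-1, Mul(-1, K)))))) = Add(2, Add(Mul(Rational(-1, 3), K), Mul(Rational(-1, 3), f, Add(-1, Mul(-1, K))))) = Add(2, Mul(Rational(-1, 3), K), Mul(Rational(-1, 3), f, Add(-1, Mul(-1, K)))))
R = -22184 (R = Add(-6, -22178) = -22184)
Mul(Add(Function('z')(33, -220), 17472), Add(c, R)) = Mul(Add(Add(2, Mul(Rational(-1, 3), -220), Mul(Rational(1, 3), 33, Add(1, -220))), 17472), Add(277, -22184)) = Mul(Add(Add(2, Rational(220, 3), Mul(Rational(1, 3), 33, -219)), 17472), -21907) = Mul(Add(Add(2, Rational(220, 3), -2409), 17472), -21907) = Mul(Add(Rational(-7001, 3), 17472), -21907) = Mul(Rational(45415, 3), -21907) = Rational(-994906405, 3)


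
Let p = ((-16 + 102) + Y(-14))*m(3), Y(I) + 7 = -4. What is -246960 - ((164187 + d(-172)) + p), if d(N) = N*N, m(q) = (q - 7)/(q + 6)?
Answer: -1322093/3 ≈ -4.4070e+5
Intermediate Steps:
Y(I) = -11 (Y(I) = -7 - 4 = -11)
m(q) = (-7 + q)/(6 + q)
d(N) = N**2
p = -100/3 (p = ((-16 + 102) - 11)*((-7 + 3)/(6 + 3)) = (86 - 11)*(-4/9) = 75*((1/9)*(-4)) = 75*(-4/9) = -100/3 ≈ -33.333)
-246960 - ((164187 + d(-172)) + p) = -246960 - ((164187 + (-172)**2) - 100/3) = -246960 - ((164187 + 29584) - 100/3) = -246960 - (193771 - 100/3) = -246960 - 1*581213/3 = -246960 - 581213/3 = -1322093/3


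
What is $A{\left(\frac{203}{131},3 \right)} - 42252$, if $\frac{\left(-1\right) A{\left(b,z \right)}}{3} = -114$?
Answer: $-41910$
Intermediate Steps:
$A{\left(b,z \right)} = 342$ ($A{\left(b,z \right)} = \left(-3\right) \left(-114\right) = 342$)
$A{\left(\frac{203}{131},3 \right)} - 42252 = 342 - 42252 = -41910$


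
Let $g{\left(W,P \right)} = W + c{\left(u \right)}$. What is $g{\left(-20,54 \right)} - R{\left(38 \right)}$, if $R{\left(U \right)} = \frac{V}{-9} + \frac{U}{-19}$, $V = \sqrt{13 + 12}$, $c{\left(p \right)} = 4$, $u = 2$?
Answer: $- \frac{121}{9} \approx -13.444$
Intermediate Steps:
$g{\left(W,P \right)} = 4 + W$ ($g{\left(W,P \right)} = W + 4 = 4 + W$)
$V = 5$ ($V = \sqrt{25} = 5$)
$R{\left(U \right)} = - \frac{5}{9} - \frac{U}{19}$ ($R{\left(U \right)} = \frac{5}{-9} + \frac{U}{-19} = 5 \left(- \frac{1}{9}\right) + U \left(- \frac{1}{19}\right) = - \frac{5}{9} - \frac{U}{19}$)
$g{\left(-20,54 \right)} - R{\left(38 \right)} = \left(4 - 20\right) - \left(- \frac{5}{9} - 2\right) = -16 - \left(- \frac{5}{9} - 2\right) = -16 - - \frac{23}{9} = -16 + \frac{23}{9} = - \frac{121}{9}$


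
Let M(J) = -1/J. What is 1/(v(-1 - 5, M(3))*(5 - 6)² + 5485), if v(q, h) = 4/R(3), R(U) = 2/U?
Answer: 1/5491 ≈ 0.00018212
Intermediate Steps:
v(q, h) = 6 (v(q, h) = 4/((2/3)) = 4/((2*(⅓))) = 4/(⅔) = 4*(3/2) = 6)
1/(v(-1 - 5, M(3))*(5 - 6)² + 5485) = 1/(6*(5 - 6)² + 5485) = 1/(6*(-1)² + 5485) = 1/(6*1 + 5485) = 1/(6 + 5485) = 1/5491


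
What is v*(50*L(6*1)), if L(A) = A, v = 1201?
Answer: 360300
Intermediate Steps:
v*(50*L(6*1)) = 1201*(50*(6*1)) = 1201*(50*6) = 1201*300 = 360300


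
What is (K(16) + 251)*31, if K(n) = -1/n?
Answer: 124465/16 ≈ 7779.1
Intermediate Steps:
(K(16) + 251)*31 = (-1/16 + 251)*31 = (4015/16)*31 = 124465/16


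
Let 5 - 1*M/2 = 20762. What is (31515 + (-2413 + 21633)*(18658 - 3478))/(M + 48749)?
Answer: 58358223/1447 ≈ 40331.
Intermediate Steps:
M = -41514 (M = 10 - 2*20762 = 10 - 41524 = -41514)
(31515 + (-2413 + 21633)*(18658 - 3478))/(M + 48749) = (31515 + (-2413 + 21633)*(18658 - 3478))/(-41514 + 48749) = (31515 + 19220*15180)/7235 = (31515 + 291759600)*(1/7235) = 291791115*(1/7235) = 58358223/1447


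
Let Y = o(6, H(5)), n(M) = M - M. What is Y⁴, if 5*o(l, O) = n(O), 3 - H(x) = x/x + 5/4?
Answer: 0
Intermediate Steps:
H(x) = ¾ (H(x) = 3 - (x/x + 5/4) = 3 - (1 + 5*(¼)) = 3 - (1 + 5/4) = 3 - 1*9/4 = 3 - 9/4 = ¾)
n(M) = 0
o(l, O) = 0 (o(l, O) = (⅕)*0 = 0)
Y = 0
Y⁴ = 0⁴ = 0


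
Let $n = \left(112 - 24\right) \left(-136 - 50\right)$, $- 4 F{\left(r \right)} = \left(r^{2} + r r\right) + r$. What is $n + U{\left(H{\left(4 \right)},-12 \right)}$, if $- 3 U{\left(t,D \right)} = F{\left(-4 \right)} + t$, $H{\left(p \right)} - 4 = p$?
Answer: $- \frac{49105}{3} \approx -16368.0$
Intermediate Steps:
$F{\left(r \right)} = - \frac{r^{2}}{2} - \frac{r}{4}$ ($F{\left(r \right)} = - \frac{\left(r^{2} + r r\right) + r}{4} = - \frac{\left(r^{2} + r^{2}\right) + r}{4} = - \frac{2 r^{2} + r}{4} = - \frac{r + 2 r^{2}}{4} = - \frac{r^{2}}{2} - \frac{r}{4}$)
$n = -16368$ ($n = 88 \left(-186\right) = -16368$)
$H{\left(p \right)} = 4 + p$
$U{\left(t,D \right)} = \frac{7}{3} - \frac{t}{3}$ ($U{\left(t,D \right)} = - \frac{\left(- \frac{1}{4}\right) \left(-4\right) \left(1 + 2 \left(-4\right)\right) + t}{3} = - \frac{\left(- \frac{1}{4}\right) \left(-4\right) \left(1 - 8\right) + t}{3} = - \frac{\left(- \frac{1}{4}\right) \left(-4\right) \left(-7\right) + t}{3} = - \frac{-7 + t}{3} = \frac{7}{3} - \frac{t}{3}$)
$n + U{\left(H{\left(4 \right)},-12 \right)} = -16368 + \left(\frac{7}{3} - \frac{4 + 4}{3}\right) = -16368 + \left(\frac{7}{3} - \frac{8}{3}\right) = -16368 - \frac{1}{3} = - \frac{49105}{3}$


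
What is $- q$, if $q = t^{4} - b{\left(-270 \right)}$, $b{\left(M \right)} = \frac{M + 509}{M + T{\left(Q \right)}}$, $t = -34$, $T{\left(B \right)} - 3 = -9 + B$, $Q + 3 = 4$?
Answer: $- \frac{367492639}{275} \approx -1.3363 \cdot 10^{6}$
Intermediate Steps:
$Q = 1$ ($Q = -3 + 4 = 1$)
$T{\left(B \right)} = -6 + B$ ($T{\left(B \right)} = 3 + \left(-9 + B\right) = -6 + B$)
$b{\left(M \right)} = \frac{509 + M}{-5 + M}$ ($b{\left(M \right)} = \frac{M + 509}{M + \left(-6 + 1\right)} = \frac{509 + M}{M - 5} = \frac{509 + M}{-5 + M}$)
$q = \frac{367492639}{275}$ ($q = \left(-34\right)^{4} - \frac{509 - 270}{-5 - 270} = 1336336 - \frac{1}{-275} \cdot 239 = 1336336 - \left(- \frac{1}{275}\right) 239 = 1336336 - - \frac{239}{275} = 1336336 + \frac{239}{275} = \frac{367492639}{275} \approx 1.3363 \cdot 10^{6}$)
$- q = \left(-1\right) \frac{367492639}{275} = - \frac{367492639}{275}$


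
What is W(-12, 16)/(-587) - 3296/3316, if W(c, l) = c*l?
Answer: -324520/486623 ≈ -0.66688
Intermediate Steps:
W(-12, 16)/(-587) - 3296/3316 = -12*16/(-587) - 3296/3316 = -192*(-1/587) - 3296*1/3316 = 192/587 - 824/829 = -324520/486623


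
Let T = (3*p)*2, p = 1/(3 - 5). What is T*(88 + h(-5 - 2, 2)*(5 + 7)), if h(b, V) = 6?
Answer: -480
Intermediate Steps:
p = -½ (p = 1/(-2) = -½ ≈ -0.50000)
T = -3 (T = (3*(-½))*2 = -3/2*2 = -3)
T*(88 + h(-5 - 2, 2)*(5 + 7)) = -3*(88 + 6*(5 + 7)) = -3*(88 + 6*12) = -3*(88 + 72) = -3*160 = -480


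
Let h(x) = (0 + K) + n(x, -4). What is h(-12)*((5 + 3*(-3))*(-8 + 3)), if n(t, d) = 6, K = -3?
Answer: 60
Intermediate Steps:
h(x) = 3 (h(x) = (0 - 3) + 6 = -3 + 6 = 3)
h(-12)*((5 + 3*(-3))*(-8 + 3)) = 3*((5 + 3*(-3))*(-8 + 3)) = 3*((5 - 9)*(-5)) = 3*(-4*(-5)) = 3*20 = 60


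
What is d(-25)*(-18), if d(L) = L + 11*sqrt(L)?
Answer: 450 - 990*I ≈ 450.0 - 990.0*I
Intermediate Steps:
d(-25)*(-18) = (-25 + 11*sqrt(-25))*(-18) = (-25 + 11*(5*I))*(-18) = (-25 + 55*I)*(-18) = 450 - 990*I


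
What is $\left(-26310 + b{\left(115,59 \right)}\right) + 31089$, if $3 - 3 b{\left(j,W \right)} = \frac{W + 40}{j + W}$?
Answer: $\frac{277229}{58} \approx 4779.8$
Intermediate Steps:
$b{\left(j,W \right)} = 1 - \frac{40 + W}{3 \left(W + j\right)}$ ($b{\left(j,W \right)} = 1 - \frac{\left(W + 40\right) \frac{1}{j + W}}{3} = 1 - \frac{\left(40 + W\right) \frac{1}{W + j}}{3} = 1 - \frac{\frac{1}{W + j} \left(40 + W\right)}{3} = 1 - \frac{40 + W}{3 \left(W + j\right)}$)
$\left(-26310 + b{\left(115,59 \right)}\right) + 31089 = \left(-26310 + \frac{- \frac{40}{3} + 115 + \frac{2}{3} \cdot 59}{59 + 115}\right) + 31089 = \left(-26310 + \frac{- \frac{40}{3} + 115 + \frac{118}{3}}{174}\right) + 31089 = \left(-26310 + \frac{1}{174} \cdot 141\right) + 31089 = \left(-26310 + \frac{47}{58}\right) + 31089 = - \frac{1525933}{58} + 31089 = \frac{277229}{58}$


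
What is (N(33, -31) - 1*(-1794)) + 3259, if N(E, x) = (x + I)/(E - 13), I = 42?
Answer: 101071/20 ≈ 5053.5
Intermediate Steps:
N(E, x) = (42 + x)/(-13 + E) (N(E, x) = (x + 42)/(E - 13) = (42 + x)/(-13 + E))
(N(33, -31) - 1*(-1794)) + 3259 = ((42 - 31)/(-13 + 33) - 1*(-1794)) + 3259 = (11/20 + 1794) + 3259 = 35891/20 + 3259 = 101071/20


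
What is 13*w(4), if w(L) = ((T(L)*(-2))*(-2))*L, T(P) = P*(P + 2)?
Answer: 4992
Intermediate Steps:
T(P) = P*(2 + P)
w(L) = 4*L²*(2 + L) (w(L) = (((L*(2 + L))*(-2))*(-2))*L = (-2*L*(2 + L)*(-2))*L = (4*L*(2 + L))*L = 4*L²*(2 + L))
13*w(4) = 13*(4*4²*(2 + 4)) = 13*(4*16*6) = 13*384 = 4992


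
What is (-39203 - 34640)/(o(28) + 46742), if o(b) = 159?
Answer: -73843/46901 ≈ -1.5744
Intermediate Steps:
(-39203 - 34640)/(o(28) + 46742) = (-39203 - 34640)/(159 + 46742) = -73843/46901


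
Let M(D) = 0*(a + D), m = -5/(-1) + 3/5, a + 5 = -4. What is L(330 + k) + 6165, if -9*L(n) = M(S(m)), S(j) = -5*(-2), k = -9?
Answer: 6165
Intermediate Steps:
a = -9 (a = -5 - 4 = -9)
m = 28/5 (m = -5*(-1) + 3*(⅕) = 5 + ⅗ = 28/5 ≈ 5.6000)
S(j) = 10
M(D) = 0 (M(D) = 0*(-9 + D) = 0)
L(n) = 0 (L(n) = -⅑*0 = 0)
L(330 + k) + 6165 = 0 + 6165 = 6165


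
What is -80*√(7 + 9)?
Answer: -320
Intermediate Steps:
-80*√(7 + 9) = -80*√16 = -80*4 = -320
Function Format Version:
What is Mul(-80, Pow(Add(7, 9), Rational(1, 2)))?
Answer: -320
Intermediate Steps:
Mul(-80, Pow(Add(7, 9), Rational(1, 2))) = Mul(-80, Pow(16, Rational(1, 2))) = Mul(-80, 4) = -320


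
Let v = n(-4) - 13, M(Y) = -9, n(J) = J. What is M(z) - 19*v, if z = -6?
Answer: 314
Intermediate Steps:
v = -17 (v = -4 - 13 = -17)
M(z) - 19*v = -9 - 19*(-17) = -9 + 323 = 314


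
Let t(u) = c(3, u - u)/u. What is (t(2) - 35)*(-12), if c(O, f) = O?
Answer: 402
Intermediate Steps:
t(u) = 3/u
(t(2) - 35)*(-12) = (3/2 - 35)*(-12) = -67/2*(-12) = 402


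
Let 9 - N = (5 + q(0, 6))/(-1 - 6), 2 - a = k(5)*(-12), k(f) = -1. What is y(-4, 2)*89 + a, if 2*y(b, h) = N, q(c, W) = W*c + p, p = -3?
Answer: 5645/14 ≈ 403.21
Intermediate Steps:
q(c, W) = -3 + W*c (q(c, W) = W*c - 3 = -3 + W*c)
a = -10 (a = 2 - (-1)*(-12) = 2 - 1*12 = 2 - 12 = -10)
N = 65/7 (N = 9 - (5 + (-3 + 6*0))/(-1 - 6) = 9 - (5 + (-3 + 0))/(-7) = 9 - (5 - 3)*(-1)/7 = 9 - 2*(-1)/7 = 9 - 1*(-2/7) = 9 + 2/7 = 65/7 ≈ 9.2857)
y(b, h) = 65/14 (y(b, h) = (1/2)*(65/7) = 65/14)
y(-4, 2)*89 + a = (65/14)*89 - 10 = 5785/14 - 10 = 5645/14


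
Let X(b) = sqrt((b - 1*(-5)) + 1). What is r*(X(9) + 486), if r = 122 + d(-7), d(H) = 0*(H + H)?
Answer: 59292 + 122*sqrt(15) ≈ 59765.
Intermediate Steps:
d(H) = 0 (d(H) = 0*(2*H) = 0)
X(b) = sqrt(6 + b) (X(b) = sqrt((b + 5) + 1) = sqrt((5 + b) + 1) = sqrt(6 + b))
r = 122 (r = 122 + 0 = 122)
r*(X(9) + 486) = 122*(sqrt(6 + 9) + 486) = 122*(sqrt(15) + 486) = 122*(486 + sqrt(15)) = 59292 + 122*sqrt(15)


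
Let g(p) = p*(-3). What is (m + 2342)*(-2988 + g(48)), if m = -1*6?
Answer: -7316352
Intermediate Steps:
g(p) = -3*p
m = -6
(m + 2342)*(-2988 + g(48)) = (-6 + 2342)*(-2988 - 3*48) = 2336*(-2988 - 144) = 2336*(-3132) = -7316352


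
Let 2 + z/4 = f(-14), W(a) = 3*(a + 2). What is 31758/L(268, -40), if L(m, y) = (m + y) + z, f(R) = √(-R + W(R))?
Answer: 79395/554 - 15879*I*√22/6094 ≈ 143.31 - 12.222*I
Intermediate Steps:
W(a) = 6 + 3*a (W(a) = 3*(2 + a) = 6 + 3*a)
f(R) = √(6 + 2*R) (f(R) = √(-R + (6 + 3*R)) = √(6 + 2*R))
z = -8 + 4*I*√22 (z = -8 + 4*√(6 + 2*(-14)) = -8 + 4*√(6 - 28) = -8 + 4*√(-22) = -8 + 4*(I*√22) = -8 + 4*I*√22 ≈ -8.0 + 18.762*I)
L(m, y) = -8 + m + y + 4*I*√22 (L(m, y) = (m + y) + (-8 + 4*I*√22) = -8 + m + y + 4*I*√22)
31758/L(268, -40) = 31758/(-8 + 268 - 40 + 4*I*√22) = 31758/(220 + 4*I*√22)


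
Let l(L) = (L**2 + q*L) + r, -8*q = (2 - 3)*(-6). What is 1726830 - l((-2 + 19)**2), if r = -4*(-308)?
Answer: 6569175/4 ≈ 1.6423e+6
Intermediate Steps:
q = -3/4 (q = -(2 - 3)*(-6)/8 = -(-1)*(-6)/8 = -1/8*6 = -3/4 ≈ -0.75000)
r = 1232
l(L) = 1232 + L**2 - 3*L/4 (l(L) = (L**2 - 3*L/4) + 1232 = 1232 + L**2 - 3*L/4)
1726830 - l((-2 + 19)**2) = 1726830 - (1232 + ((-2 + 19)**2)**2 - 3*(-2 + 19)**2/4) = 1726830 - (1232 + (17**2)**2 - 3/4*17**2) = 1726830 - (1232 + 289**2 - 3/4*289) = 1726830 - (1232 + 83521 - 867/4) = 1726830 - 1*338145/4 = 1726830 - 338145/4 = 6569175/4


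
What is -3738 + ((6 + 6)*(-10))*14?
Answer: -5418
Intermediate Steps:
-3738 + ((6 + 6)*(-10))*14 = -3738 + (12*(-10))*14 = -3738 - 120*14 = -3738 - 1680 = -5418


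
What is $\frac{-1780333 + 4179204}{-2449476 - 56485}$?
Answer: $- \frac{2398871}{2505961} \approx -0.95727$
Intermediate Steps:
$\frac{-1780333 + 4179204}{-2449476 - 56485} = \frac{2398871}{-2505961} = 2398871 \left(- \frac{1}{2505961}\right) = - \frac{2398871}{2505961}$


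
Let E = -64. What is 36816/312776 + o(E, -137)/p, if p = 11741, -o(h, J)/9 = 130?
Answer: 8288592/459037877 ≈ 0.018056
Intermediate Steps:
o(h, J) = -1170 (o(h, J) = -9*130 = -1170)
36816/312776 + o(E, -137)/p = 36816/312776 - 1170/11741 = 36816*(1/312776) - 1170*1/11741 = 4602/39097 - 1170/11741 = 8288592/459037877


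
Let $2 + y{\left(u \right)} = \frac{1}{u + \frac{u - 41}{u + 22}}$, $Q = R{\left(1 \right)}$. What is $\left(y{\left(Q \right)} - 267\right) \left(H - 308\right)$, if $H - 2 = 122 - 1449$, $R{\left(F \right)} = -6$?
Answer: $\frac{62842739}{143} \approx 4.3946 \cdot 10^{5}$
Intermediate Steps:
$Q = -6$
$y{\left(u \right)} = -2 + \frac{1}{u + \frac{-41 + u}{22 + u}}$ ($y{\left(u \right)} = -2 + \frac{1}{u + \frac{u - 41}{u + 22}} = -2 + \frac{1}{u + \frac{-41 + u}{22 + u}}$)
$H = -1325$ ($H = 2 + \left(122 - 1449\right) = 2 - 1327 = -1325$)
$\left(y{\left(Q \right)} - 267\right) \left(H - 308\right) = \left(\frac{104 - -270 - 2 \left(-6\right)^{2}}{-41 + \left(-6\right)^{2} + 23 \left(-6\right)} - 267\right) \left(-1325 - 308\right) = \left(\frac{104 + 270 - 72}{-41 + 36 - 138} - 267\right) \left(-1633\right) = \left(\frac{104 + 270 - 72}{-143} - 267\right) \left(-1633\right) = \left(\left(- \frac{1}{143}\right) 302 - 267\right) \left(-1633\right) = \left(- \frac{302}{143} - 267\right) \left(-1633\right) = \left(- \frac{38483}{143}\right) \left(-1633\right) = \frac{62842739}{143}$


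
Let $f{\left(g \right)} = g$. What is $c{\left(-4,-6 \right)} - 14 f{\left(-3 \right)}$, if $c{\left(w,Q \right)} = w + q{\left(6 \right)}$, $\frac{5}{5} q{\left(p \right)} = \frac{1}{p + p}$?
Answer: $\frac{457}{12} \approx 38.083$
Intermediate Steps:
$q{\left(p \right)} = \frac{1}{2 p}$ ($q{\left(p \right)} = \frac{1}{p + p} = \frac{1}{2 p}$)
$c{\left(w,Q \right)} = \frac{1}{12} + w$ ($c{\left(w,Q \right)} = w + \frac{1}{2 \cdot 6} = w + \frac{1}{2} \cdot \frac{1}{6} = w + \frac{1}{12} = \frac{1}{12} + w$)
$c{\left(-4,-6 \right)} - 14 f{\left(-3 \right)} = \left(\frac{1}{12} - 4\right) - -42 = - \frac{47}{12} + 42 = \frac{457}{12}$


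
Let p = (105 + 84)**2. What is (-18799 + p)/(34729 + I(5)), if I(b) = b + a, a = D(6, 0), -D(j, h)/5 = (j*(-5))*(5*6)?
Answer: 8461/19617 ≈ 0.43131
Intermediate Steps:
D(j, h) = 750*j (D(j, h) = -5*j*(-5)*5*6 = -5*(-5*j)*30 = -(-750)*j = 750*j)
p = 35721 (p = 189**2 = 35721)
a = 4500 (a = 750*6 = 4500)
I(b) = 4500 + b (I(b) = b + 4500 = 4500 + b)
(-18799 + p)/(34729 + I(5)) = (-18799 + 35721)/(34729 + (4500 + 5)) = 16922/(34729 + 4505) = 16922/39234 = 16922*(1/39234) = 8461/19617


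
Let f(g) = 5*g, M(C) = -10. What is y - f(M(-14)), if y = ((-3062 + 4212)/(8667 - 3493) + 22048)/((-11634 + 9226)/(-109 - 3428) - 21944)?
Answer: 9837562749713/200786176240 ≈ 48.995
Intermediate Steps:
y = -201746062287/200786176240 (y = (1150/5174 + 22048)/(-2408/(-3537) - 21944) = (1150*(1/5174) + 22048)/(-2408*(-1/3537) - 21944) = (575/2587 + 22048)/(2408/3537 - 21944) = 57038751/(2587*(-77613520/3537)) = (57038751/2587)*(-3537/77613520) = -201746062287/200786176240 ≈ -1.0048)
y - f(M(-14)) = -201746062287/200786176240 - 5*(-10) = -201746062287/200786176240 - 1*(-50) = -201746062287/200786176240 + 50 = 9837562749713/200786176240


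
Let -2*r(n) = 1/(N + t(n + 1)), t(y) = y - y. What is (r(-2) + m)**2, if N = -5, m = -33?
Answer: 108241/100 ≈ 1082.4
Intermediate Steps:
t(y) = 0
r(n) = 1/10 (r(n) = -1/(2*(-5 + 0)) = -1/2/(-5) = -1/2*(-1/5) = 1/10)
(r(-2) + m)**2 = (1/10 - 33)**2 = (-329/10)**2 = 108241/100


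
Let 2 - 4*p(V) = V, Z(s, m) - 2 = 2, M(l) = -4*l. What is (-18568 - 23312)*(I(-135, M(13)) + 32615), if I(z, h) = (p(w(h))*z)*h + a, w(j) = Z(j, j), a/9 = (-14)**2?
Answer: -1292793720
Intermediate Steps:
Z(s, m) = 4 (Z(s, m) = 2 + 2 = 4)
a = 1764 (a = 9*(-14)**2 = 9*196 = 1764)
w(j) = 4
p(V) = 1/2 - V/4
I(z, h) = 1764 - h*z/2 (I(z, h) = ((1/2 - 1/4*4)*z)*h + 1764 = ((1/2 - 1)*z)*h + 1764 = (-z/2)*h + 1764 = -h*z/2 + 1764 = 1764 - h*z/2)
(-18568 - 23312)*(I(-135, M(13)) + 32615) = (-18568 - 23312)*((1764 - 1/2*(-4*13)*(-135)) + 32615) = -41880*((1764 - 1/2*(-52)*(-135)) + 32615) = -41880*((1764 - 3510) + 32615) = -41880*(-1746 + 32615) = -41880*30869 = -1292793720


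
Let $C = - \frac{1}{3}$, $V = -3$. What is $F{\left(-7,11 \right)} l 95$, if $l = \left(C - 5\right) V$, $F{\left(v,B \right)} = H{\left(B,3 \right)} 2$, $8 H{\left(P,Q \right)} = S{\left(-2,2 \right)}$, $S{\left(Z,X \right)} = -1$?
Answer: $-380$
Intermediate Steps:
$H{\left(P,Q \right)} = - \frac{1}{8}$ ($H{\left(P,Q \right)} = \frac{1}{8} \left(-1\right) = - \frac{1}{8}$)
$F{\left(v,B \right)} = - \frac{1}{4}$ ($F{\left(v,B \right)} = \left(- \frac{1}{8}\right) 2 = - \frac{1}{4}$)
$C = - \frac{1}{3}$ ($C = \left(-1\right) \frac{1}{3} = - \frac{1}{3} \approx -0.33333$)
$l = 16$ ($l = \left(- \frac{1}{3} - 5\right) \left(-3\right) = \left(- \frac{16}{3}\right) \left(-3\right) = 16$)
$F{\left(-7,11 \right)} l 95 = \left(- \frac{1}{4}\right) 16 \cdot 95 = \left(-4\right) 95 = -380$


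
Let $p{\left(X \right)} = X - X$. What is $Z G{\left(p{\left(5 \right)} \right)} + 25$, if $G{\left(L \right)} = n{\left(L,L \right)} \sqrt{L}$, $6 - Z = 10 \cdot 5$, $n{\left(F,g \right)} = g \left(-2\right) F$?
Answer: $25$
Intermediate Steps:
$n{\left(F,g \right)} = - 2 F g$ ($n{\left(F,g \right)} = - 2 g F = - 2 F g$)
$p{\left(X \right)} = 0$
$Z = -44$ ($Z = 6 - 10 \cdot 5 = 6 - 50 = -44$)
$G{\left(L \right)} = - 2 L^{\frac{5}{2}}$ ($G{\left(L \right)} = - 2 L L \sqrt{L} = - 2 L^{2} \sqrt{L} = - 2 L^{\frac{5}{2}}$)
$Z G{\left(p{\left(5 \right)} \right)} + 25 = - 44 \left(- 2 \cdot 0^{\frac{5}{2}}\right) + 25 = - 44 \left(\left(-2\right) 0\right) + 25 = \left(-44\right) 0 + 25 = 0 + 25 = 25$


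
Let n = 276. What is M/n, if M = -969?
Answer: -323/92 ≈ -3.5109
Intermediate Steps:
M/n = -969/276 = -969*1/276 = -323/92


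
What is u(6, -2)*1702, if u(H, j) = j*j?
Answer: 6808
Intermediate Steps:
u(H, j) = j²
u(6, -2)*1702 = (-2)²*1702 = 4*1702 = 6808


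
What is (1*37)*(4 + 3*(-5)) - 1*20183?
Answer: -20590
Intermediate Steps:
(1*37)*(4 + 3*(-5)) - 1*20183 = 37*(4 - 15) - 20183 = 37*(-11) - 20183 = -407 - 20183 = -20590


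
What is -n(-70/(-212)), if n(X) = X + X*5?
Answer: -105/53 ≈ -1.9811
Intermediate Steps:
n(X) = 6*X (n(X) = X + 5*X = 6*X)
-n(-70/(-212)) = -6*(-70/(-212)) = -6*(-70*(-1/212)) = -6*35/106 = -1*105/53 = -105/53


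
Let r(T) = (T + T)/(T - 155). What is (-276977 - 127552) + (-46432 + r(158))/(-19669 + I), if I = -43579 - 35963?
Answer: -120401040877/297633 ≈ -4.0453e+5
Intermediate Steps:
r(T) = 2*T/(-155 + T) (r(T) = (2*T)/(-155 + T) = 2*T/(-155 + T))
I = -79542
(-276977 - 127552) + (-46432 + r(158))/(-19669 + I) = (-276977 - 127552) + (-46432 + 2*158/(-155 + 158))/(-19669 - 79542) = -404529 + (-46432 + 2*158/3)/(-99211) = -404529 + (-46432 + 2*158*(1/3))*(-1/99211) = -404529 + (-46432 + 316/3)*(-1/99211) = -404529 - 138980/3*(-1/99211) = -404529 + 138980/297633 = -120401040877/297633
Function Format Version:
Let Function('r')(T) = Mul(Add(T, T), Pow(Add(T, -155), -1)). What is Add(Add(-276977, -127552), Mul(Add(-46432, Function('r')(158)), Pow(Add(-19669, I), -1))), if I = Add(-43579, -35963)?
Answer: Rational(-120401040877, 297633) ≈ -4.0453e+5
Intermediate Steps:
Function('r')(T) = Mul(2, T, Pow(Add(-155, T), -1)) (Function('r')(T) = Mul(Mul(2, T), Pow(Add(-155, T), -1)) = Mul(2, T, Pow(Add(-155, T), -1)))
I = -79542
Add(Add(-276977, -127552), Mul(Add(-46432, Function('r')(158)), Pow(Add(-19669, I), -1))) = Add(Add(-276977, -127552), Mul(Add(-46432, Mul(2, 158, Pow(Add(-155, 158), -1))), Pow(Add(-19669, -79542), -1))) = Add(-404529, Mul(Add(-46432, Mul(2, 158, Pow(3, -1))), Pow(-99211, -1))) = Add(-404529, Mul(Add(-46432, Mul(2, 158, Rational(1, 3))), Rational(-1, 99211))) = Add(-404529, Mul(Add(-46432, Rational(316, 3)), Rational(-1, 99211))) = Add(-404529, Mul(Rational(-138980, 3), Rational(-1, 99211))) = Add(-404529, Rational(138980, 297633)) = Rational(-120401040877, 297633)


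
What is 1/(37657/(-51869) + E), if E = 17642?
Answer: 51869/915035241 ≈ 5.6685e-5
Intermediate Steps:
1/(37657/(-51869) + E) = 1/(37657/(-51869) + 17642) = 1/(37657*(-1/51869) + 17642) = 1/(-37657/51869 + 17642) = 1/(915035241/51869) = 51869/915035241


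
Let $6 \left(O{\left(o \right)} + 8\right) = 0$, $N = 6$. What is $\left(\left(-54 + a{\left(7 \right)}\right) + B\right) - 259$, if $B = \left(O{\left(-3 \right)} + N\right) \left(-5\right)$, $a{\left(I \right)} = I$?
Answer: $-296$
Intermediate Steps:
$O{\left(o \right)} = -8$ ($O{\left(o \right)} = -8 + \frac{1}{6} \cdot 0 = -8 + 0 = -8$)
$B = 10$ ($B = \left(-8 + 6\right) \left(-5\right) = \left(-2\right) \left(-5\right) = 10$)
$\left(\left(-54 + a{\left(7 \right)}\right) + B\right) - 259 = \left(\left(-54 + 7\right) + 10\right) - 259 = \left(-47 + 10\right) - 259 = -37 - 259 = -296$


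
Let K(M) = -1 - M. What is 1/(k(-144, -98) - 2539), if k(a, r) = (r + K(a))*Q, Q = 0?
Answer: -1/2539 ≈ -0.00039386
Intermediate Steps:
k(a, r) = 0 (k(a, r) = (r + (-1 - a))*0 = (-1 + r - a)*0 = 0)
1/(k(-144, -98) - 2539) = 1/(0 - 2539) = 1/(-2539) = -1/2539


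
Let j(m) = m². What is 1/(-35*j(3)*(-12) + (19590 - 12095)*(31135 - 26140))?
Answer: 1/37441305 ≈ 2.6708e-8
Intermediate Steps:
1/(-35*j(3)*(-12) + (19590 - 12095)*(31135 - 26140)) = 1/(-35*3²*(-12) + (19590 - 12095)*(31135 - 26140)) = 1/(-35*9*(-12) + 7495*4995) = 1/(-315*(-12) + 37437525) = 1/(3780 + 37437525) = 1/37441305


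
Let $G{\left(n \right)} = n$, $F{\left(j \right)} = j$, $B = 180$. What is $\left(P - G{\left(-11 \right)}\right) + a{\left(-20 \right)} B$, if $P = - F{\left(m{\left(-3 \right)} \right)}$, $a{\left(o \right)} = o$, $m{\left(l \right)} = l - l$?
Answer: $-3589$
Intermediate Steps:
$m{\left(l \right)} = 0$
$P = 0$ ($P = \left(-1\right) 0 = 0$)
$\left(P - G{\left(-11 \right)}\right) + a{\left(-20 \right)} B = \left(0 - -11\right) - 3600 = \left(0 + 11\right) - 3600 = 11 - 3600 = -3589$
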